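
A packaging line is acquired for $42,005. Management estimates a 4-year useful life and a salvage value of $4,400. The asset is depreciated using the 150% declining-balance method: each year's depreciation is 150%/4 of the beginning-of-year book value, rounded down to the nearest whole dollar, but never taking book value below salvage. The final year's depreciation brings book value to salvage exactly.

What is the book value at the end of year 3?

Depreciable base = $42,005 − $4,400 = $37,605.
Year 1: ⌊$42,005 × 150%/4⌋ = $15,751. Book value $26,254.
Year 2: ⌊$26,254 × 150%/4⌋ = $9,845. Book value $16,409.
Year 3: ⌊$16,409 × 150%/4⌋ = $6,153. Book value $10,256.

$10,256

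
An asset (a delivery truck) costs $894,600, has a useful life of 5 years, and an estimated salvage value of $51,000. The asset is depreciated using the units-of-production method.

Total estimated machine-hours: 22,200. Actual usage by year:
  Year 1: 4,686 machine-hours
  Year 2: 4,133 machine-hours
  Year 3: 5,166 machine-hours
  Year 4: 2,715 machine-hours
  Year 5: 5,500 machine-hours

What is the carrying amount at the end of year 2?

$559,478

Depreciable base = $894,600 − $51,000 = $843,600.
Rate = $843,600 / 22,200 machine-hours = $38 per machine-hour.
Year 1: 4,686 × $38 = $178,068. Book value $716,532.
Year 2: 4,133 × $38 = $157,054. Book value $559,478.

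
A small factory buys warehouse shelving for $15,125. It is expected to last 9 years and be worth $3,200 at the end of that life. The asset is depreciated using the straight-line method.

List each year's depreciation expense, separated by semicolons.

$1,325; $1,325; $1,325; $1,325; $1,325; $1,325; $1,325; $1,325; $1,325

Depreciable base = $15,125 − $3,200 = $11,925.
Annual expense = $11,925 / 9 = $1,325.
End of year 1: book value $13,800.
End of year 2: book value $12,475.
End of year 3: book value $11,150.
End of year 4: book value $9,825.
End of year 5: book value $8,500.
End of year 6: book value $7,175.
End of year 7: book value $5,850.
End of year 8: book value $4,525.
End of year 9: book value $3,200.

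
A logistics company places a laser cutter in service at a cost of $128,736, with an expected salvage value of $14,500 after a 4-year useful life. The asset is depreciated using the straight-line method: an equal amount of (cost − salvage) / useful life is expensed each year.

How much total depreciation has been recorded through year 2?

$57,118

Depreciable base = $128,736 − $14,500 = $114,236.
Annual expense = $114,236 / 4 = $28,559.
End of year 1: book value $100,177.
End of year 2: book value $71,618.
Accumulated through year 2 = $128,736 − $71,618 = $57,118.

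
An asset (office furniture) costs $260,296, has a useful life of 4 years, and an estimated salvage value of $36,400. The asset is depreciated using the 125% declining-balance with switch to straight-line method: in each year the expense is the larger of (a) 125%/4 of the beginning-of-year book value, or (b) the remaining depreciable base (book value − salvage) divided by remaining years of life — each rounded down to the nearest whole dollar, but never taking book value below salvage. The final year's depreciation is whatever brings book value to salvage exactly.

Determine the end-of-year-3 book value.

$79,716

Depreciable base = $260,296 − $36,400 = $223,896.
Year 1: DB = ⌊$260,296 × 125%/4⌋ = $81,342; SL = ⌊$223,896/4⌋ = $55,974 → take DB $81,342. Book value $178,954.
Year 2: DB = ⌊$178,954 × 125%/4⌋ = $55,923; SL = ⌊$142,554/3⌋ = $47,518 → take DB $55,923. Book value $123,031.
Year 3: DB = ⌊$123,031 × 125%/4⌋ = $38,447; SL = ⌊$86,631/2⌋ = $43,315 → take SL $43,315. Book value $79,716.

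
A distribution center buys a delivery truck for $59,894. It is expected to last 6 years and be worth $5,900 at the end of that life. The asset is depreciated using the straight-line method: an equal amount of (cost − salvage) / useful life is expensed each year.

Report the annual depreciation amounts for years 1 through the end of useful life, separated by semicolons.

Depreciable base = $59,894 − $5,900 = $53,994.
Annual expense = $53,994 / 6 = $8,999.
End of year 1: book value $50,895.
End of year 2: book value $41,896.
End of year 3: book value $32,897.
End of year 4: book value $23,898.
End of year 5: book value $14,899.
End of year 6: book value $5,900.

$8,999; $8,999; $8,999; $8,999; $8,999; $8,999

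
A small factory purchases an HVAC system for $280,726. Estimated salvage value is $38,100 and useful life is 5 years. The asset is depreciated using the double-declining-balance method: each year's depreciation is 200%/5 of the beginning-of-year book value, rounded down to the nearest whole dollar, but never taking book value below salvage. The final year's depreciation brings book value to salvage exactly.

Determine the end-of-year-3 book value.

$60,638

Depreciable base = $280,726 − $38,100 = $242,626.
Year 1: ⌊$280,726 × 200%/5⌋ = $112,290. Book value $168,436.
Year 2: ⌊$168,436 × 200%/5⌋ = $67,374. Book value $101,062.
Year 3: ⌊$101,062 × 200%/5⌋ = $40,424. Book value $60,638.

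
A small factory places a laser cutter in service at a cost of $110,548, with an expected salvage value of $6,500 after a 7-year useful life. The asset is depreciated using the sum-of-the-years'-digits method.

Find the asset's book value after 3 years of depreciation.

Depreciable base = $110,548 − $6,500 = $104,048.
Sum of the years' digits = 7+6+5+4+3+2+1 = 28.
Year 1: $104,048 × 7/28 = $26,012. Book value $84,536.
Year 2: $104,048 × 6/28 = $22,296. Book value $62,240.
Year 3: $104,048 × 5/28 = $18,580. Book value $43,660.

$43,660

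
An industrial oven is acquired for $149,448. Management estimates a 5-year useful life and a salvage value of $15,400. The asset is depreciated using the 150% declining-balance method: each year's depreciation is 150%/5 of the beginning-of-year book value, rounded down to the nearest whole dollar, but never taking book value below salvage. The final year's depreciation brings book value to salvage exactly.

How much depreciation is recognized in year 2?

$31,384

Depreciable base = $149,448 − $15,400 = $134,048.
Year 1: ⌊$149,448 × 150%/5⌋ = $44,834. Book value $104,614.
Year 2: ⌊$104,614 × 150%/5⌋ = $31,384. Book value $73,230.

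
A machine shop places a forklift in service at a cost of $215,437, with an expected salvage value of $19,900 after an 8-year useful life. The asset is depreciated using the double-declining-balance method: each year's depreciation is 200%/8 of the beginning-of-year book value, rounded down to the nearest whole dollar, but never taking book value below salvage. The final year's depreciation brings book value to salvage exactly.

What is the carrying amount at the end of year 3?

Depreciable base = $215,437 − $19,900 = $195,537.
Year 1: ⌊$215,437 × 200%/8⌋ = $53,859. Book value $161,578.
Year 2: ⌊$161,578 × 200%/8⌋ = $40,394. Book value $121,184.
Year 3: ⌊$121,184 × 200%/8⌋ = $30,296. Book value $90,888.

$90,888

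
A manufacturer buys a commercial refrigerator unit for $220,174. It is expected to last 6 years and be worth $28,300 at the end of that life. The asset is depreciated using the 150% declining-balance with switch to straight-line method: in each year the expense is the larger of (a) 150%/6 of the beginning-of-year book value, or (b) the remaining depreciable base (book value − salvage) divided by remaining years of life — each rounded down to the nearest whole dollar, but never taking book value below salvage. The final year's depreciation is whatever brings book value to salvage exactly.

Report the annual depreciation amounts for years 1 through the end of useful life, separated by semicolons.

Depreciable base = $220,174 − $28,300 = $191,874.
Year 1: DB = ⌊$220,174 × 150%/6⌋ = $55,043; SL = ⌊$191,874/6⌋ = $31,979 → take DB $55,043. Book value $165,131.
Year 2: DB = ⌊$165,131 × 150%/6⌋ = $41,282; SL = ⌊$136,831/5⌋ = $27,366 → take DB $41,282. Book value $123,849.
Year 3: DB = ⌊$123,849 × 150%/6⌋ = $30,962; SL = ⌊$95,549/4⌋ = $23,887 → take DB $30,962. Book value $92,887.
Year 4: DB = ⌊$92,887 × 150%/6⌋ = $23,221; SL = ⌊$64,587/3⌋ = $21,529 → take DB $23,221. Book value $69,666.
Year 5: DB = ⌊$69,666 × 150%/6⌋ = $17,416; SL = ⌊$41,366/2⌋ = $20,683 → take SL $20,683. Book value $48,983.
Year 6 (final): $48,983 − $28,300 = $20,683. Book value $28,300.

$55,043; $41,282; $30,962; $23,221; $20,683; $20,683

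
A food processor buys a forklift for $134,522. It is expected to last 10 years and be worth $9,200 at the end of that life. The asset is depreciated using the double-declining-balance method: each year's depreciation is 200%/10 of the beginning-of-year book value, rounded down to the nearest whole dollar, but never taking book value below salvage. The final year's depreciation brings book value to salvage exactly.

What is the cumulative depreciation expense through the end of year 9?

$116,466

Depreciable base = $134,522 − $9,200 = $125,322.
Year 1: ⌊$134,522 × 200%/10⌋ = $26,904. Book value $107,618.
Year 2: ⌊$107,618 × 200%/10⌋ = $21,523. Book value $86,095.
Year 3: ⌊$86,095 × 200%/10⌋ = $17,219. Book value $68,876.
Year 4: ⌊$68,876 × 200%/10⌋ = $13,775. Book value $55,101.
Year 5: ⌊$55,101 × 200%/10⌋ = $11,020. Book value $44,081.
Year 6: ⌊$44,081 × 200%/10⌋ = $8,816. Book value $35,265.
Year 7: ⌊$35,265 × 200%/10⌋ = $7,053. Book value $28,212.
Year 8: ⌊$28,212 × 200%/10⌋ = $5,642. Book value $22,570.
Year 9: ⌊$22,570 × 200%/10⌋ = $4,514. Book value $18,056.
Accumulated through year 9 = $134,522 − $18,056 = $116,466.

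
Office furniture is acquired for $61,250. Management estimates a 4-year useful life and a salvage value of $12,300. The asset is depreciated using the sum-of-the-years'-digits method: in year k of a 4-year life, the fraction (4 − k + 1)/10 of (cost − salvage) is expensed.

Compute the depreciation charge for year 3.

$9,790

Depreciable base = $61,250 − $12,300 = $48,950.
Sum of the years' digits = 4+3+2+1 = 10.
Year 1: $48,950 × 4/10 = $19,580. Book value $41,670.
Year 2: $48,950 × 3/10 = $14,685. Book value $26,985.
Year 3: $48,950 × 2/10 = $9,790. Book value $17,195.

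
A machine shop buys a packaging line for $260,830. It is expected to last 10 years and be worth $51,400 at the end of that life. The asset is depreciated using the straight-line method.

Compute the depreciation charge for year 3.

$20,943

Depreciable base = $260,830 − $51,400 = $209,430.
Annual expense = $209,430 / 10 = $20,943.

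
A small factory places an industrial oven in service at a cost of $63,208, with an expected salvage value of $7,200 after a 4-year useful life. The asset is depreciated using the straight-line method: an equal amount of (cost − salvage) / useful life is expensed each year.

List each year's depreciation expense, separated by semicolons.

Depreciable base = $63,208 − $7,200 = $56,008.
Annual expense = $56,008 / 4 = $14,002.
End of year 1: book value $49,206.
End of year 2: book value $35,204.
End of year 3: book value $21,202.
End of year 4: book value $7,200.

$14,002; $14,002; $14,002; $14,002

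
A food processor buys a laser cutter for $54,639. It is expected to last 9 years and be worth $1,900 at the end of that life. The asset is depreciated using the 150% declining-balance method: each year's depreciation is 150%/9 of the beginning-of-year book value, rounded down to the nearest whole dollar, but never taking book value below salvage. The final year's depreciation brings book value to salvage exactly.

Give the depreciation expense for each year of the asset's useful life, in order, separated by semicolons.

Depreciable base = $54,639 − $1,900 = $52,739.
Year 1: ⌊$54,639 × 150%/9⌋ = $9,106. Book value $45,533.
Year 2: ⌊$45,533 × 150%/9⌋ = $7,588. Book value $37,945.
Year 3: ⌊$37,945 × 150%/9⌋ = $6,324. Book value $31,621.
Year 4: ⌊$31,621 × 150%/9⌋ = $5,270. Book value $26,351.
Year 5: ⌊$26,351 × 150%/9⌋ = $4,391. Book value $21,960.
Year 6: ⌊$21,960 × 150%/9⌋ = $3,660. Book value $18,300.
Year 7: ⌊$18,300 × 150%/9⌋ = $3,050. Book value $15,250.
Year 8: ⌊$15,250 × 150%/9⌋ = $2,541. Book value $12,709.
Year 9 (final): $12,709 − $1,900 = $10,809. Book value $1,900.

$9,106; $7,588; $6,324; $5,270; $4,391; $3,660; $3,050; $2,541; $10,809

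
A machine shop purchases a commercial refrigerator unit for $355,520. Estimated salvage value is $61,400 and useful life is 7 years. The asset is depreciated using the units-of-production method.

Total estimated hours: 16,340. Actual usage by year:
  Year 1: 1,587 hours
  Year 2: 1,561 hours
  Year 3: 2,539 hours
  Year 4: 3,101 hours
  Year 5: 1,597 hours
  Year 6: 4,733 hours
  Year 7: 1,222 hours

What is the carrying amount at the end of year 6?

Depreciable base = $355,520 − $61,400 = $294,120.
Rate = $294,120 / 16,340 hours = $18 per hour.
Year 1: 1,587 × $18 = $28,566. Book value $326,954.
Year 2: 1,561 × $18 = $28,098. Book value $298,856.
Year 3: 2,539 × $18 = $45,702. Book value $253,154.
Year 4: 3,101 × $18 = $55,818. Book value $197,336.
Year 5: 1,597 × $18 = $28,746. Book value $168,590.
Year 6: 4,733 × $18 = $85,194. Book value $83,396.

$83,396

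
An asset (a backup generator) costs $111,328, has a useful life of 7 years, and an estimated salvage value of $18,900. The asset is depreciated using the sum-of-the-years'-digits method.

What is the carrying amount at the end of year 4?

$38,706

Depreciable base = $111,328 − $18,900 = $92,428.
Sum of the years' digits = 7+6+5+4+3+2+1 = 28.
Year 1: $92,428 × 7/28 = $23,107. Book value $88,221.
Year 2: $92,428 × 6/28 = $19,806. Book value $68,415.
Year 3: $92,428 × 5/28 = $16,505. Book value $51,910.
Year 4: $92,428 × 4/28 = $13,204. Book value $38,706.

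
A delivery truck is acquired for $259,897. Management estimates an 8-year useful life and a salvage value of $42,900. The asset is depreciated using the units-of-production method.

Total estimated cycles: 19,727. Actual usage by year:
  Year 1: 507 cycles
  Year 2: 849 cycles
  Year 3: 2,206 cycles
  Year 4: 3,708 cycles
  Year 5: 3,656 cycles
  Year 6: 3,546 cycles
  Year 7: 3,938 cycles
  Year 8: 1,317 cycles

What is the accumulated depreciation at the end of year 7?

Depreciable base = $259,897 − $42,900 = $216,997.
Rate = $216,997 / 19,727 cycles = $11 per cycle.
Year 1: 507 × $11 = $5,577. Book value $254,320.
Year 2: 849 × $11 = $9,339. Book value $244,981.
Year 3: 2,206 × $11 = $24,266. Book value $220,715.
Year 4: 3,708 × $11 = $40,788. Book value $179,927.
Year 5: 3,656 × $11 = $40,216. Book value $139,711.
Year 6: 3,546 × $11 = $39,006. Book value $100,705.
Year 7: 3,938 × $11 = $43,318. Book value $57,387.
Accumulated through year 7 = $259,897 − $57,387 = $202,510.

$202,510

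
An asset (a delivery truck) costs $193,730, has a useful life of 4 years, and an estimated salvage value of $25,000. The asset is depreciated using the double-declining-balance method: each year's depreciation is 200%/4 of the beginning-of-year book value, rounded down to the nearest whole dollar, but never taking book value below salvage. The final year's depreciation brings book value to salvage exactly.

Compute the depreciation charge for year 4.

$0

Depreciable base = $193,730 − $25,000 = $168,730.
Year 1: ⌊$193,730 × 200%/4⌋ = $96,865. Book value $96,865.
Year 2: ⌊$96,865 × 200%/4⌋ = $48,432. Book value $48,433.
Year 3: ⌊$48,433 × 200%/4⌋ = $24,216, capped at $23,433. Book value $25,000.
Year 4 (final): $25,000 − $25,000 = $0. Book value $25,000.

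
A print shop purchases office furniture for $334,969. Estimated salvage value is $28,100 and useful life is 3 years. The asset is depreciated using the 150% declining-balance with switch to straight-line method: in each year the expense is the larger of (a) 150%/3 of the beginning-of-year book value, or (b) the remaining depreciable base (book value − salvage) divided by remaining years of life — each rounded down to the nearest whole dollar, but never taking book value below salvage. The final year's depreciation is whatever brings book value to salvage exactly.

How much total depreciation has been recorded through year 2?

Depreciable base = $334,969 − $28,100 = $306,869.
Year 1: DB = ⌊$334,969 × 150%/3⌋ = $167,484; SL = ⌊$306,869/3⌋ = $102,289 → take DB $167,484. Book value $167,485.
Year 2: DB = ⌊$167,485 × 150%/3⌋ = $83,742; SL = ⌊$139,385/2⌋ = $69,692 → take DB $83,742. Book value $83,743.
Accumulated through year 2 = $334,969 − $83,743 = $251,226.

$251,226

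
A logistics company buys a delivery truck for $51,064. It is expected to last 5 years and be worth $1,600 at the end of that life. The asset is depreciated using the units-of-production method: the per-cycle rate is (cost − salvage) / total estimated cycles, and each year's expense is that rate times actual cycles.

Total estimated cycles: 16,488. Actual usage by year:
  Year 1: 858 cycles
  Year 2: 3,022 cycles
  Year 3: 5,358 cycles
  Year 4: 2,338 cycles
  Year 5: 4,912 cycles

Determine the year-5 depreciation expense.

$14,736

Depreciable base = $51,064 − $1,600 = $49,464.
Rate = $49,464 / 16,488 cycles = $3 per cycle.
Year 1: 858 × $3 = $2,574. Book value $48,490.
Year 2: 3,022 × $3 = $9,066. Book value $39,424.
Year 3: 5,358 × $3 = $16,074. Book value $23,350.
Year 4: 2,338 × $3 = $7,014. Book value $16,336.
Year 5: 4,912 × $3 = $14,736. Book value $1,600.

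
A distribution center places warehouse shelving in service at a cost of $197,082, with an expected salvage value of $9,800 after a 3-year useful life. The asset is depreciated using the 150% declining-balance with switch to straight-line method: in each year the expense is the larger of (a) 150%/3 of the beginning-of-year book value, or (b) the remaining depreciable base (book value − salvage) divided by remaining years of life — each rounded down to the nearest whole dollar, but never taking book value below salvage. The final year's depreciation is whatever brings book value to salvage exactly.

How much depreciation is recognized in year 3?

Depreciable base = $197,082 − $9,800 = $187,282.
Year 1: DB = ⌊$197,082 × 150%/3⌋ = $98,541; SL = ⌊$187,282/3⌋ = $62,427 → take DB $98,541. Book value $98,541.
Year 2: DB = ⌊$98,541 × 150%/3⌋ = $49,270; SL = ⌊$88,741/2⌋ = $44,370 → take DB $49,270. Book value $49,271.
Year 3 (final): $49,271 − $9,800 = $39,471. Book value $9,800.

$39,471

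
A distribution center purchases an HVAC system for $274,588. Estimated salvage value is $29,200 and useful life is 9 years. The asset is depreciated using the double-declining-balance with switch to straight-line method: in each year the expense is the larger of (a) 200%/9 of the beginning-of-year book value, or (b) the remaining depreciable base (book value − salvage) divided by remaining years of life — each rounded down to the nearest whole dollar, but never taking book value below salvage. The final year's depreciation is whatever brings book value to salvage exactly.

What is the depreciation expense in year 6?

$17,368

Depreciable base = $274,588 − $29,200 = $245,388.
Year 1: DB = ⌊$274,588 × 200%/9⌋ = $61,019; SL = ⌊$245,388/9⌋ = $27,265 → take DB $61,019. Book value $213,569.
Year 2: DB = ⌊$213,569 × 200%/9⌋ = $47,459; SL = ⌊$184,369/8⌋ = $23,046 → take DB $47,459. Book value $166,110.
Year 3: DB = ⌊$166,110 × 200%/9⌋ = $36,913; SL = ⌊$136,910/7⌋ = $19,558 → take DB $36,913. Book value $129,197.
Year 4: DB = ⌊$129,197 × 200%/9⌋ = $28,710; SL = ⌊$99,997/6⌋ = $16,666 → take DB $28,710. Book value $100,487.
Year 5: DB = ⌊$100,487 × 200%/9⌋ = $22,330; SL = ⌊$71,287/5⌋ = $14,257 → take DB $22,330. Book value $78,157.
Year 6: DB = ⌊$78,157 × 200%/9⌋ = $17,368; SL = ⌊$48,957/4⌋ = $12,239 → take DB $17,368. Book value $60,789.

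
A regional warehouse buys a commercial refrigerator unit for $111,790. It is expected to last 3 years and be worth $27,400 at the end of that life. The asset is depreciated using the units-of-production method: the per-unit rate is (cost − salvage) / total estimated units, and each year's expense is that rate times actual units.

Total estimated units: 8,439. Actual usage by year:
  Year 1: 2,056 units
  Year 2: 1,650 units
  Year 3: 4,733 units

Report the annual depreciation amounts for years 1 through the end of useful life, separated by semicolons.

Depreciable base = $111,790 − $27,400 = $84,390.
Rate = $84,390 / 8,439 units = $10 per unit.
Year 1: 2,056 × $10 = $20,560. Book value $91,230.
Year 2: 1,650 × $10 = $16,500. Book value $74,730.
Year 3: 4,733 × $10 = $47,330. Book value $27,400.

$20,560; $16,500; $47,330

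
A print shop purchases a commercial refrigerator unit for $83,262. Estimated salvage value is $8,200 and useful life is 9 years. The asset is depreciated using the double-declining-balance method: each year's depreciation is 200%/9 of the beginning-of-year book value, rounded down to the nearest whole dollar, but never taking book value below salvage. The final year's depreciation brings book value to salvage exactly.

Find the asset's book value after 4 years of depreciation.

Depreciable base = $83,262 − $8,200 = $75,062.
Year 1: ⌊$83,262 × 200%/9⌋ = $18,502. Book value $64,760.
Year 2: ⌊$64,760 × 200%/9⌋ = $14,391. Book value $50,369.
Year 3: ⌊$50,369 × 200%/9⌋ = $11,193. Book value $39,176.
Year 4: ⌊$39,176 × 200%/9⌋ = $8,705. Book value $30,471.

$30,471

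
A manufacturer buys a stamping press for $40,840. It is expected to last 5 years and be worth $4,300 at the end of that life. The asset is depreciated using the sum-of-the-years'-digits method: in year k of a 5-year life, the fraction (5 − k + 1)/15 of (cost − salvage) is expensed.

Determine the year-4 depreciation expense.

$4,872

Depreciable base = $40,840 − $4,300 = $36,540.
Sum of the years' digits = 5+4+3+2+1 = 15.
Year 1: $36,540 × 5/15 = $12,180. Book value $28,660.
Year 2: $36,540 × 4/15 = $9,744. Book value $18,916.
Year 3: $36,540 × 3/15 = $7,308. Book value $11,608.
Year 4: $36,540 × 2/15 = $4,872. Book value $6,736.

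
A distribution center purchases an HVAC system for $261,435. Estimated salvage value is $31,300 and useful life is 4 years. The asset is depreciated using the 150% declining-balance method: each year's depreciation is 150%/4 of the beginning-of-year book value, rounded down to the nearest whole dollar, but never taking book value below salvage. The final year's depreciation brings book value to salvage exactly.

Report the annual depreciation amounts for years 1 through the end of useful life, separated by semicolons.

$98,038; $61,273; $38,296; $32,528

Depreciable base = $261,435 − $31,300 = $230,135.
Year 1: ⌊$261,435 × 150%/4⌋ = $98,038. Book value $163,397.
Year 2: ⌊$163,397 × 150%/4⌋ = $61,273. Book value $102,124.
Year 3: ⌊$102,124 × 150%/4⌋ = $38,296. Book value $63,828.
Year 4 (final): $63,828 − $31,300 = $32,528. Book value $31,300.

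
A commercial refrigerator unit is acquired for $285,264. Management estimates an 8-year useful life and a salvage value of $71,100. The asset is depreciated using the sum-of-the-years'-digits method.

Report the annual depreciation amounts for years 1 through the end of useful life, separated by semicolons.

$47,592; $41,643; $35,694; $29,745; $23,796; $17,847; $11,898; $5,949

Depreciable base = $285,264 − $71,100 = $214,164.
Sum of the years' digits = 8+7+6+5+4+3+2+1 = 36.
Year 1: $214,164 × 8/36 = $47,592. Book value $237,672.
Year 2: $214,164 × 7/36 = $41,643. Book value $196,029.
Year 3: $214,164 × 6/36 = $35,694. Book value $160,335.
Year 4: $214,164 × 5/36 = $29,745. Book value $130,590.
Year 5: $214,164 × 4/36 = $23,796. Book value $106,794.
Year 6: $214,164 × 3/36 = $17,847. Book value $88,947.
Year 7: $214,164 × 2/36 = $11,898. Book value $77,049.
Year 8: $214,164 × 1/36 = $5,949. Book value $71,100.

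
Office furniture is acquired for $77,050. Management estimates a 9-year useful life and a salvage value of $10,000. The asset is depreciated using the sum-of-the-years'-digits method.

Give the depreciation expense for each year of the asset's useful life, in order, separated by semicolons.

Depreciable base = $77,050 − $10,000 = $67,050.
Sum of the years' digits = 9+8+7+6+5+4+3+2+1 = 45.
Year 1: $67,050 × 9/45 = $13,410. Book value $63,640.
Year 2: $67,050 × 8/45 = $11,920. Book value $51,720.
Year 3: $67,050 × 7/45 = $10,430. Book value $41,290.
Year 4: $67,050 × 6/45 = $8,940. Book value $32,350.
Year 5: $67,050 × 5/45 = $7,450. Book value $24,900.
Year 6: $67,050 × 4/45 = $5,960. Book value $18,940.
Year 7: $67,050 × 3/45 = $4,470. Book value $14,470.
Year 8: $67,050 × 2/45 = $2,980. Book value $11,490.
Year 9: $67,050 × 1/45 = $1,490. Book value $10,000.

$13,410; $11,920; $10,430; $8,940; $7,450; $5,960; $4,470; $2,980; $1,490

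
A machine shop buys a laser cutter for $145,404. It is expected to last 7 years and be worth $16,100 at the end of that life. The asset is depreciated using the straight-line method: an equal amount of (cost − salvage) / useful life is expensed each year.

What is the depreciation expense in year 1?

Depreciable base = $145,404 − $16,100 = $129,304.
Annual expense = $129,304 / 7 = $18,472.

$18,472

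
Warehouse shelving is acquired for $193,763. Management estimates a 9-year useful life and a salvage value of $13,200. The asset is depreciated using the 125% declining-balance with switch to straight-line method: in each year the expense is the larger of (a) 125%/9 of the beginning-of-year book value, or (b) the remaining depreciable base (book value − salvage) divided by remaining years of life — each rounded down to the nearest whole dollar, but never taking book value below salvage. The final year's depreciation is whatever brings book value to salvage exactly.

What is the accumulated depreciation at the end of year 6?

$125,300

Depreciable base = $193,763 − $13,200 = $180,563.
Year 1: DB = ⌊$193,763 × 125%/9⌋ = $26,911; SL = ⌊$180,563/9⌋ = $20,062 → take DB $26,911. Book value $166,852.
Year 2: DB = ⌊$166,852 × 125%/9⌋ = $23,173; SL = ⌊$153,652/8⌋ = $19,206 → take DB $23,173. Book value $143,679.
Year 3: DB = ⌊$143,679 × 125%/9⌋ = $19,955; SL = ⌊$130,479/7⌋ = $18,639 → take DB $19,955. Book value $123,724.
Year 4: DB = ⌊$123,724 × 125%/9⌋ = $17,183; SL = ⌊$110,524/6⌋ = $18,420 → take SL $18,420. Book value $105,304.
Year 5: DB = ⌊$105,304 × 125%/9⌋ = $14,625; SL = ⌊$92,104/5⌋ = $18,420 → take SL $18,420. Book value $86,884.
Year 6: DB = ⌊$86,884 × 125%/9⌋ = $12,067; SL = ⌊$73,684/4⌋ = $18,421 → take SL $18,421. Book value $68,463.
Accumulated through year 6 = $193,763 − $68,463 = $125,300.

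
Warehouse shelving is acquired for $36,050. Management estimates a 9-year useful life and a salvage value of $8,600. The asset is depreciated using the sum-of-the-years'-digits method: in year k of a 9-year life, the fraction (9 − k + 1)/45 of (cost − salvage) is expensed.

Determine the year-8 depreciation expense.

$1,220

Depreciable base = $36,050 − $8,600 = $27,450.
Sum of the years' digits = 9+8+7+6+5+4+3+2+1 = 45.
Year 1: $27,450 × 9/45 = $5,490. Book value $30,560.
Year 2: $27,450 × 8/45 = $4,880. Book value $25,680.
Year 3: $27,450 × 7/45 = $4,270. Book value $21,410.
Year 4: $27,450 × 6/45 = $3,660. Book value $17,750.
Year 5: $27,450 × 5/45 = $3,050. Book value $14,700.
Year 6: $27,450 × 4/45 = $2,440. Book value $12,260.
Year 7: $27,450 × 3/45 = $1,830. Book value $10,430.
Year 8: $27,450 × 2/45 = $1,220. Book value $9,210.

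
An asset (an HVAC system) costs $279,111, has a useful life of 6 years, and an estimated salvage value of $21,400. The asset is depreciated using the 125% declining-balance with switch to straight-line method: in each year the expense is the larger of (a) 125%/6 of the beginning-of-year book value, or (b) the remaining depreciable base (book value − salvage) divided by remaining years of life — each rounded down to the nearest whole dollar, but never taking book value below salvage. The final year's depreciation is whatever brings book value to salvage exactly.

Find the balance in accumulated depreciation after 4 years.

$180,945

Depreciable base = $279,111 − $21,400 = $257,711.
Year 1: DB = ⌊$279,111 × 125%/6⌋ = $58,148; SL = ⌊$257,711/6⌋ = $42,951 → take DB $58,148. Book value $220,963.
Year 2: DB = ⌊$220,963 × 125%/6⌋ = $46,033; SL = ⌊$199,563/5⌋ = $39,912 → take DB $46,033. Book value $174,930.
Year 3: DB = ⌊$174,930 × 125%/6⌋ = $36,443; SL = ⌊$153,530/4⌋ = $38,382 → take SL $38,382. Book value $136,548.
Year 4: DB = ⌊$136,548 × 125%/6⌋ = $28,447; SL = ⌊$115,148/3⌋ = $38,382 → take SL $38,382. Book value $98,166.
Accumulated through year 4 = $279,111 − $98,166 = $180,945.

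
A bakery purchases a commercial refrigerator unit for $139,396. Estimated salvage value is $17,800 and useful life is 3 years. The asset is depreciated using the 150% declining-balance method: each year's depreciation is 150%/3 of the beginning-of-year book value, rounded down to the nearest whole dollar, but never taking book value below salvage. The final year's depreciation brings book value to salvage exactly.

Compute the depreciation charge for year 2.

$34,849

Depreciable base = $139,396 − $17,800 = $121,596.
Year 1: ⌊$139,396 × 150%/3⌋ = $69,698. Book value $69,698.
Year 2: ⌊$69,698 × 150%/3⌋ = $34,849. Book value $34,849.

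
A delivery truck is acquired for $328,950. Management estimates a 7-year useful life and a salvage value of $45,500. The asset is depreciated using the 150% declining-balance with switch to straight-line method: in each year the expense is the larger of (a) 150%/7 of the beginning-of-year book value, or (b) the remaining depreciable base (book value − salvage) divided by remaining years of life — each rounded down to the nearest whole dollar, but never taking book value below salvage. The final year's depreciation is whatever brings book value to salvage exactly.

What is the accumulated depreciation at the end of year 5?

Depreciable base = $328,950 − $45,500 = $283,450.
Year 1: DB = ⌊$328,950 × 150%/7⌋ = $70,489; SL = ⌊$283,450/7⌋ = $40,492 → take DB $70,489. Book value $258,461.
Year 2: DB = ⌊$258,461 × 150%/7⌋ = $55,384; SL = ⌊$212,961/6⌋ = $35,493 → take DB $55,384. Book value $203,077.
Year 3: DB = ⌊$203,077 × 150%/7⌋ = $43,516; SL = ⌊$157,577/5⌋ = $31,515 → take DB $43,516. Book value $159,561.
Year 4: DB = ⌊$159,561 × 150%/7⌋ = $34,191; SL = ⌊$114,061/4⌋ = $28,515 → take DB $34,191. Book value $125,370.
Year 5: DB = ⌊$125,370 × 150%/7⌋ = $26,865; SL = ⌊$79,870/3⌋ = $26,623 → take DB $26,865. Book value $98,505.
Accumulated through year 5 = $328,950 − $98,505 = $230,445.

$230,445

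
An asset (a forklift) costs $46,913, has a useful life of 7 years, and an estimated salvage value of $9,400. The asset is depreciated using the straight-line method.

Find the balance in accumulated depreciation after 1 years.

Depreciable base = $46,913 − $9,400 = $37,513.
Annual expense = $37,513 / 7 = $5,359.
End of year 1: book value $41,554.
Accumulated through year 1 = $46,913 − $41,554 = $5,359.

$5,359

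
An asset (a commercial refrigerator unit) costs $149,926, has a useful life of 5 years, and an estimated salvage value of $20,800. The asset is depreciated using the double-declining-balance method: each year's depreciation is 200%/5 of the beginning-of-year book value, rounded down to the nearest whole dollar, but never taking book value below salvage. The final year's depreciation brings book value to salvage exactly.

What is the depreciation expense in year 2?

Depreciable base = $149,926 − $20,800 = $129,126.
Year 1: ⌊$149,926 × 200%/5⌋ = $59,970. Book value $89,956.
Year 2: ⌊$89,956 × 200%/5⌋ = $35,982. Book value $53,974.

$35,982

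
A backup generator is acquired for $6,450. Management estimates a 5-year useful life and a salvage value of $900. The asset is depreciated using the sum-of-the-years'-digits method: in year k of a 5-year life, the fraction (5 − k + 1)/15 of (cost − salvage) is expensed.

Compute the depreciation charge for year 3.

$1,110

Depreciable base = $6,450 − $900 = $5,550.
Sum of the years' digits = 5+4+3+2+1 = 15.
Year 1: $5,550 × 5/15 = $1,850. Book value $4,600.
Year 2: $5,550 × 4/15 = $1,480. Book value $3,120.
Year 3: $5,550 × 3/15 = $1,110. Book value $2,010.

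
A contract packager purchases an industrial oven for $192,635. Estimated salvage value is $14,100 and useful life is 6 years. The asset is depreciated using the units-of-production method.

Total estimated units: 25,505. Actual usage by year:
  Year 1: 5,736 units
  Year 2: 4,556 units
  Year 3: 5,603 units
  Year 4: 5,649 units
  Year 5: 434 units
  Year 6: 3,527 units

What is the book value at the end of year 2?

$120,591

Depreciable base = $192,635 − $14,100 = $178,535.
Rate = $178,535 / 25,505 units = $7 per unit.
Year 1: 5,736 × $7 = $40,152. Book value $152,483.
Year 2: 4,556 × $7 = $31,892. Book value $120,591.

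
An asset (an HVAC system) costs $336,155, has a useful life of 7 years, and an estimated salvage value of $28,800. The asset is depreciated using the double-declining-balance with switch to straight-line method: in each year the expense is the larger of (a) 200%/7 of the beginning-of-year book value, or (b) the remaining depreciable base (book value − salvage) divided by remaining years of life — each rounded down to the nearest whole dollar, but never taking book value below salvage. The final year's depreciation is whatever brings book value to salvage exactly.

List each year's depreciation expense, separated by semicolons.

$96,044; $68,603; $49,002; $35,001; $25,001; $17,858; $15,846

Depreciable base = $336,155 − $28,800 = $307,355.
Year 1: DB = ⌊$336,155 × 200%/7⌋ = $96,044; SL = ⌊$307,355/7⌋ = $43,907 → take DB $96,044. Book value $240,111.
Year 2: DB = ⌊$240,111 × 200%/7⌋ = $68,603; SL = ⌊$211,311/6⌋ = $35,218 → take DB $68,603. Book value $171,508.
Year 3: DB = ⌊$171,508 × 200%/7⌋ = $49,002; SL = ⌊$142,708/5⌋ = $28,541 → take DB $49,002. Book value $122,506.
Year 4: DB = ⌊$122,506 × 200%/7⌋ = $35,001; SL = ⌊$93,706/4⌋ = $23,426 → take DB $35,001. Book value $87,505.
Year 5: DB = ⌊$87,505 × 200%/7⌋ = $25,001; SL = ⌊$58,705/3⌋ = $19,568 → take DB $25,001. Book value $62,504.
Year 6: DB = ⌊$62,504 × 200%/7⌋ = $17,858; SL = ⌊$33,704/2⌋ = $16,852 → take DB $17,858. Book value $44,646.
Year 7 (final): $44,646 − $28,800 = $15,846. Book value $28,800.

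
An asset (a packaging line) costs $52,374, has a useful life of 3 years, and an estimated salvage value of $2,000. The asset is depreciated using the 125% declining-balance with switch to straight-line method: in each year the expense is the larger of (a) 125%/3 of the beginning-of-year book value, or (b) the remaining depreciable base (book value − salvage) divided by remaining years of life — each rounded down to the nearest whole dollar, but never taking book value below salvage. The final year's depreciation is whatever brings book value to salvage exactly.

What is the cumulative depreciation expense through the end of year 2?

Depreciable base = $52,374 − $2,000 = $50,374.
Year 1: DB = ⌊$52,374 × 125%/3⌋ = $21,822; SL = ⌊$50,374/3⌋ = $16,791 → take DB $21,822. Book value $30,552.
Year 2: DB = ⌊$30,552 × 125%/3⌋ = $12,730; SL = ⌊$28,552/2⌋ = $14,276 → take SL $14,276. Book value $16,276.
Accumulated through year 2 = $52,374 − $16,276 = $36,098.

$36,098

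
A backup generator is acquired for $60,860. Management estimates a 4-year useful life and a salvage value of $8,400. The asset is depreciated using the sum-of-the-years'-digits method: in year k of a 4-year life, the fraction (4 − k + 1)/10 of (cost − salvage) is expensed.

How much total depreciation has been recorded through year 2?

$36,722

Depreciable base = $60,860 − $8,400 = $52,460.
Sum of the years' digits = 4+3+2+1 = 10.
Year 1: $52,460 × 4/10 = $20,984. Book value $39,876.
Year 2: $52,460 × 3/10 = $15,738. Book value $24,138.
Accumulated through year 2 = $60,860 − $24,138 = $36,722.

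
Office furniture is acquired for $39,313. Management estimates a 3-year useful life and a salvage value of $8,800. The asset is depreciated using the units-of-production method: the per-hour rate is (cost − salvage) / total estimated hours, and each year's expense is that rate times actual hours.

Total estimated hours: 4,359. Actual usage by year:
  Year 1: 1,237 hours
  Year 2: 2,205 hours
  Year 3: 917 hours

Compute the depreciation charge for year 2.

Depreciable base = $39,313 − $8,800 = $30,513.
Rate = $30,513 / 4,359 hours = $7 per hour.
Year 1: 1,237 × $7 = $8,659. Book value $30,654.
Year 2: 2,205 × $7 = $15,435. Book value $15,219.

$15,435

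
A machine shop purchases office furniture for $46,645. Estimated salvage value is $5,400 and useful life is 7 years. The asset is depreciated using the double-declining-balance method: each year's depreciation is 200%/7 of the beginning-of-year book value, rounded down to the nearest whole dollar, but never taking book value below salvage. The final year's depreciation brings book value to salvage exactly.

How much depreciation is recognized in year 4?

$4,857

Depreciable base = $46,645 − $5,400 = $41,245.
Year 1: ⌊$46,645 × 200%/7⌋ = $13,327. Book value $33,318.
Year 2: ⌊$33,318 × 200%/7⌋ = $9,519. Book value $23,799.
Year 3: ⌊$23,799 × 200%/7⌋ = $6,799. Book value $17,000.
Year 4: ⌊$17,000 × 200%/7⌋ = $4,857. Book value $12,143.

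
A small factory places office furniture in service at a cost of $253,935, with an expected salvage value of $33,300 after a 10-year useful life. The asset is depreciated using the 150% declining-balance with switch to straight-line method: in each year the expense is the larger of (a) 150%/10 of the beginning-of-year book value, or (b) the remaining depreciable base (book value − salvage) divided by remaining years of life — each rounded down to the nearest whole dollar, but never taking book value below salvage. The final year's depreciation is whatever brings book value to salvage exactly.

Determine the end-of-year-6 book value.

Depreciable base = $253,935 − $33,300 = $220,635.
Year 1: DB = ⌊$253,935 × 150%/10⌋ = $38,090; SL = ⌊$220,635/10⌋ = $22,063 → take DB $38,090. Book value $215,845.
Year 2: DB = ⌊$215,845 × 150%/10⌋ = $32,376; SL = ⌊$182,545/9⌋ = $20,282 → take DB $32,376. Book value $183,469.
Year 3: DB = ⌊$183,469 × 150%/10⌋ = $27,520; SL = ⌊$150,169/8⌋ = $18,771 → take DB $27,520. Book value $155,949.
Year 4: DB = ⌊$155,949 × 150%/10⌋ = $23,392; SL = ⌊$122,649/7⌋ = $17,521 → take DB $23,392. Book value $132,557.
Year 5: DB = ⌊$132,557 × 150%/10⌋ = $19,883; SL = ⌊$99,257/6⌋ = $16,542 → take DB $19,883. Book value $112,674.
Year 6: DB = ⌊$112,674 × 150%/10⌋ = $16,901; SL = ⌊$79,374/5⌋ = $15,874 → take DB $16,901. Book value $95,773.

$95,773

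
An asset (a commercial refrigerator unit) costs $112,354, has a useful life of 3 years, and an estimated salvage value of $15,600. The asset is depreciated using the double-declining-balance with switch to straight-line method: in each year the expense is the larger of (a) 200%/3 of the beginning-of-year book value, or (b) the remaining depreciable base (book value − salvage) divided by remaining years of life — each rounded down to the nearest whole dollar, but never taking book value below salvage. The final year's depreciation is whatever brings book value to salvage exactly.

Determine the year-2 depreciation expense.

Depreciable base = $112,354 − $15,600 = $96,754.
Year 1: DB = ⌊$112,354 × 200%/3⌋ = $74,902; SL = ⌊$96,754/3⌋ = $32,251 → take DB $74,902. Book value $37,452.
Year 2: DB = ⌊$37,452 × 200%/3⌋ = $24,968; SL = ⌊$21,852/2⌋ = $10,926 → take DB $24,968, capped at $21,852. Book value $15,600.

$21,852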